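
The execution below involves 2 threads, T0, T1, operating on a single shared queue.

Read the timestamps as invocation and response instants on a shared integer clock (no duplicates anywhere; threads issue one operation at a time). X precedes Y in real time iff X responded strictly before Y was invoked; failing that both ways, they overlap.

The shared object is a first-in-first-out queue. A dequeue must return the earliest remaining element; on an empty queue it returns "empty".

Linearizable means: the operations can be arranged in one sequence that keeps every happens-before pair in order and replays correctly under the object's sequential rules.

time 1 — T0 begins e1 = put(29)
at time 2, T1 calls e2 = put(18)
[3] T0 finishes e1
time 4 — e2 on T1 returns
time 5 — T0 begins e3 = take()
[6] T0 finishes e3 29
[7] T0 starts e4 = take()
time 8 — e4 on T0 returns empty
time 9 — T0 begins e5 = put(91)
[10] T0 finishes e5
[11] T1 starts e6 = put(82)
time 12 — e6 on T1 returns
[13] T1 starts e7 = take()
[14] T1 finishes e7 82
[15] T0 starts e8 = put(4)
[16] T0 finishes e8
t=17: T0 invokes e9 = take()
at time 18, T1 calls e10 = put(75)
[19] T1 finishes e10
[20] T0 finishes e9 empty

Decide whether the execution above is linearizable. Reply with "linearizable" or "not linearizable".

not linearizable

the violation lands at event 8, e4's response at time 8: events 1..7 linearize, events 1..8 do not
the 4 completed operations admit 2 real-time orders; each fails the queue replay
sample order e1, e2, e3, e4 stalls at step 4 — e4 take() → empty has no legal effect
sample order e2, e1, e3, e4 stalls at step 3 — e3 take() → 29 has no legal effect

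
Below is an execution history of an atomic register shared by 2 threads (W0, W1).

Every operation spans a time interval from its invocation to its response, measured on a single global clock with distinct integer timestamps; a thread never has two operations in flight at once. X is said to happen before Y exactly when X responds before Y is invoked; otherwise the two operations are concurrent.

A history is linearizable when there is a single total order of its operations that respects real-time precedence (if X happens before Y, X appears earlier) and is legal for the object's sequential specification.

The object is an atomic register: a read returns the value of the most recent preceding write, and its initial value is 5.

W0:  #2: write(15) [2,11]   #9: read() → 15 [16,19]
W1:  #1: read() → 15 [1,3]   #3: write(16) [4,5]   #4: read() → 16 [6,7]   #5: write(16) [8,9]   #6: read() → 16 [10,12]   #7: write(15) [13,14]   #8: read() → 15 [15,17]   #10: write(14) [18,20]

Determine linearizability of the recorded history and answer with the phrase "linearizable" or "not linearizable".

linearizable

one valid linearization: #2, #1, #3, #4, #5, #6, #7, #8, #9, #10
step 1: #2 write(15) — value 15
step 2: #1 read() → 15 — value 15
step 3: #3 write(16) — value 16
step 4: #4 read() → 16 — value 16
step 5: #5 write(16) — value 16
step 6: #6 read() → 16 — value 16
step 7: #7 write(15) — value 15
step 8: #8 read() → 15 — value 15
step 9: #9 read() → 15 — value 15
step 10: #10 write(14) — value 14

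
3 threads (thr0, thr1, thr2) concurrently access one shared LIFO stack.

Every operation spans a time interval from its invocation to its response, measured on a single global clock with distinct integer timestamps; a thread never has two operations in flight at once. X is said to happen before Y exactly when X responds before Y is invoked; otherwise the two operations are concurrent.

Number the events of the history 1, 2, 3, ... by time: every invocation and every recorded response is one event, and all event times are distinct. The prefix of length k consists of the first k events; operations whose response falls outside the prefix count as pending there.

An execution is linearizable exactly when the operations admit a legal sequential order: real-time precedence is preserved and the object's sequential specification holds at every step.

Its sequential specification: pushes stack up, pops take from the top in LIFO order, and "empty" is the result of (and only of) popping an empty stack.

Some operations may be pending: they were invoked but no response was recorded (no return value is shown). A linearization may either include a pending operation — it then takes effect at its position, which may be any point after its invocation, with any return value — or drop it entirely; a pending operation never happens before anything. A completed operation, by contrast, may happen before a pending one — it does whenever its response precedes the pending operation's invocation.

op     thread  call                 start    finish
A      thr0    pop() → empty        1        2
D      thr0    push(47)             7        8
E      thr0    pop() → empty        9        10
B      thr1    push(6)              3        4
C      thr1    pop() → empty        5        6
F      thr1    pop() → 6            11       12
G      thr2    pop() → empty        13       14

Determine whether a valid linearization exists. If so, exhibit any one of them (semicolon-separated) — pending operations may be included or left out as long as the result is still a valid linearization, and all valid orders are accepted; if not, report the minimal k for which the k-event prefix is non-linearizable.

the violation lands at event 6, C's response at time 6: events 1..5 linearize, events 1..6 do not
exactly one order of the 3 completed ops respects real time; the LIFO stack replay fails
take A, B, C: step 3 already fails, because C pop() → empty cannot occur there

not linearizable — minimal violating prefix: 6 events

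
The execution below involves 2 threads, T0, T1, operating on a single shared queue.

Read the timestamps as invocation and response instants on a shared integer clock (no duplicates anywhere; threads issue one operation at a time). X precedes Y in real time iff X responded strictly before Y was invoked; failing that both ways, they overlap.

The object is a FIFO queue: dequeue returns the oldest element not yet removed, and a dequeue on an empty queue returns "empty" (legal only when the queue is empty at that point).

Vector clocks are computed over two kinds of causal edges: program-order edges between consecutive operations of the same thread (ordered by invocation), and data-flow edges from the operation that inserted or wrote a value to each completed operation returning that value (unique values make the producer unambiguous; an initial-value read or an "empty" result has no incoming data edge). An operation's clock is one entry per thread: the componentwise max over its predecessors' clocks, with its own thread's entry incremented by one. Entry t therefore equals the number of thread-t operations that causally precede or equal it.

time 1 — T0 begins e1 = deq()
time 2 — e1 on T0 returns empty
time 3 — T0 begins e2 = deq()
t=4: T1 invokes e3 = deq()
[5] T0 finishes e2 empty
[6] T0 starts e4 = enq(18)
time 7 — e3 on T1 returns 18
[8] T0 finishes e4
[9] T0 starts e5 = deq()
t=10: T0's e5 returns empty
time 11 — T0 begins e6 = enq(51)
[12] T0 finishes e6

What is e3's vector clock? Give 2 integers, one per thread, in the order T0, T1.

e1 (invocation 1): nothing precedes it; T0's component alone gives (1, 0)
invoked at 3, e2 merges VC(e1)=(1, 0) and bumps T0's slot → (2, 0)
invoked at 6, e4 merges VC(e2)=(2, 0) and bumps T0's slot → (3, 0)
invoked at 4, e3 merges VC(e4)=(3, 0) and bumps T1's slot → (3, 1)
invoked at 9, e5 merges VC(e4)=(3, 0) and bumps T0's slot → (4, 0)
invoked at 11, e6 merges VC(e5)=(4, 0) and bumps T0's slot → (5, 0)
target: VC(e3) = (3, 1)

(3, 1)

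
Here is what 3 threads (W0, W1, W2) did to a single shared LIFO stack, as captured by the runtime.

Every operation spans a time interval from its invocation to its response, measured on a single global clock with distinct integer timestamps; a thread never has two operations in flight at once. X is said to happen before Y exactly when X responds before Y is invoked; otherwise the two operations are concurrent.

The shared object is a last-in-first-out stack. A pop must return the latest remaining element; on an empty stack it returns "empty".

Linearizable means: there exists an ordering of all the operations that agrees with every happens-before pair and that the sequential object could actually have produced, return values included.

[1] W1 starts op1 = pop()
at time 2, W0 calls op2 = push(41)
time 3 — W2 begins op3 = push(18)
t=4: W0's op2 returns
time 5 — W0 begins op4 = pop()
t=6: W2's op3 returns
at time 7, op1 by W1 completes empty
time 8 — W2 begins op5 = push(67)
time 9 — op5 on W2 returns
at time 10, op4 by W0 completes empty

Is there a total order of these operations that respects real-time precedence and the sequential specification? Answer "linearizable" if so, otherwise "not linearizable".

not linearizable

events 1..9 are fine; event 10 — the response of op4 at time 10 — makes the prefix non-linearizable
18 orders of the 5 completed LIFO stack ops respect real time; none is legal
one such order, op1, op2, op3, op4, op5, breaks at step 4 where op4 pop() → empty is illegal
one such order, op1, op2, op3, op5, op4, breaks at step 5 where op4 pop() → empty is illegal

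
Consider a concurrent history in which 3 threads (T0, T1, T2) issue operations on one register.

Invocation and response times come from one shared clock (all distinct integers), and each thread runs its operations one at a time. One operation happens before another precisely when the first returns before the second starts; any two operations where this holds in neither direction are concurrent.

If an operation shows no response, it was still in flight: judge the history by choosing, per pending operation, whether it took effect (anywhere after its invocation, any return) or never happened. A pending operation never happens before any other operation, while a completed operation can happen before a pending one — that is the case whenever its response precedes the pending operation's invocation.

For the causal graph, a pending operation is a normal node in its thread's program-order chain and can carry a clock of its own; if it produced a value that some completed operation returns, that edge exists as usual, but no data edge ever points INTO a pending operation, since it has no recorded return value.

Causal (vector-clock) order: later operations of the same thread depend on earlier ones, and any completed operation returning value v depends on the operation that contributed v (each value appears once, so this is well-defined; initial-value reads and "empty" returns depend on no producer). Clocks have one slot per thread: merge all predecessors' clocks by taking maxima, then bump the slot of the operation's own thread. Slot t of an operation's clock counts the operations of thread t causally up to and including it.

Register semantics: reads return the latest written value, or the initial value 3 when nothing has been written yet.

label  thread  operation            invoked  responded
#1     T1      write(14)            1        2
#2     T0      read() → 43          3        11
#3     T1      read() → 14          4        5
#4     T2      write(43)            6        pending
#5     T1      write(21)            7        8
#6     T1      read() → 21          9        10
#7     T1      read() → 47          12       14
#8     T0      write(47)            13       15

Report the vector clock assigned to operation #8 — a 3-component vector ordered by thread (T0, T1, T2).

(2, 0, 1)

VC(#4, invoked at 6): no causal predecessors; +1 on T2 → (0, 0, 1)
VC(#1, invoked at 1): no causal predecessors; +1 on T1 → (0, 1, 0)
#3, invoked 4, takes VC(#1)=(0, 1, 0) under max, adds 1 for T1 → (0, 2, 0)
#2, invoked 3, takes VC(#4)=(0, 0, 1) under max, adds 1 for T0 → (1, 0, 1)
#5, invoked 7, takes VC(#3)=(0, 2, 0) under max, adds 1 for T1 → (0, 3, 0)
#8, invoked 13, takes VC(#2)=(1, 0, 1) under max, adds 1 for T0 → (2, 0, 1)
#6, invoked 9, takes VC(#5)=(0, 3, 0) under max, adds 1 for T1 → (0, 4, 0)
#7, invoked 12, takes VC(#6)=(0, 4, 0), VC(#8)=(2, 0, 1) under max, adds 1 for T1 → (2, 5, 1)
target: VC(#8) = (2, 0, 1)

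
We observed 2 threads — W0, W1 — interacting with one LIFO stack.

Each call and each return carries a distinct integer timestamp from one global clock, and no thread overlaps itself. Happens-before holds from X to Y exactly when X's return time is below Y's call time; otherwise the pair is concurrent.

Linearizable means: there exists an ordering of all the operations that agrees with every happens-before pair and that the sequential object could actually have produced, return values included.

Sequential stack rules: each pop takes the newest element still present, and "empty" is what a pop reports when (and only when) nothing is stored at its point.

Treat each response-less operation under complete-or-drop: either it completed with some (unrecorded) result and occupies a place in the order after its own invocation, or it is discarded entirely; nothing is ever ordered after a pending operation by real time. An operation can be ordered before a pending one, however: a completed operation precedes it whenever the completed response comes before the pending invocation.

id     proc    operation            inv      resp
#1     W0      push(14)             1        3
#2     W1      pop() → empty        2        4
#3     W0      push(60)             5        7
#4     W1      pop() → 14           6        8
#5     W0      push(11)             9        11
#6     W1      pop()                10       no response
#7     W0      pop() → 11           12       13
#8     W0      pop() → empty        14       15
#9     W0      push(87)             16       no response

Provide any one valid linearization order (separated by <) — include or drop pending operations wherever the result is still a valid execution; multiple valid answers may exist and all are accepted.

step 1: #2 pop() → empty — stack <>
step 2: #1 push(14) — stack <14>
step 3: #4 pop() → 14 — stack <>
step 4: #3 push(60) — stack <60>
step 5: #5 push(11) — stack <60,11>
step 6: #7 pop() → 11 — stack <60>
step 7: #6 pop() (pending, included) — stack <>
step 8: #8 pop() → empty — stack <>

#2 < #1 < #4 < #3 < #5 < #7 < #6 < #8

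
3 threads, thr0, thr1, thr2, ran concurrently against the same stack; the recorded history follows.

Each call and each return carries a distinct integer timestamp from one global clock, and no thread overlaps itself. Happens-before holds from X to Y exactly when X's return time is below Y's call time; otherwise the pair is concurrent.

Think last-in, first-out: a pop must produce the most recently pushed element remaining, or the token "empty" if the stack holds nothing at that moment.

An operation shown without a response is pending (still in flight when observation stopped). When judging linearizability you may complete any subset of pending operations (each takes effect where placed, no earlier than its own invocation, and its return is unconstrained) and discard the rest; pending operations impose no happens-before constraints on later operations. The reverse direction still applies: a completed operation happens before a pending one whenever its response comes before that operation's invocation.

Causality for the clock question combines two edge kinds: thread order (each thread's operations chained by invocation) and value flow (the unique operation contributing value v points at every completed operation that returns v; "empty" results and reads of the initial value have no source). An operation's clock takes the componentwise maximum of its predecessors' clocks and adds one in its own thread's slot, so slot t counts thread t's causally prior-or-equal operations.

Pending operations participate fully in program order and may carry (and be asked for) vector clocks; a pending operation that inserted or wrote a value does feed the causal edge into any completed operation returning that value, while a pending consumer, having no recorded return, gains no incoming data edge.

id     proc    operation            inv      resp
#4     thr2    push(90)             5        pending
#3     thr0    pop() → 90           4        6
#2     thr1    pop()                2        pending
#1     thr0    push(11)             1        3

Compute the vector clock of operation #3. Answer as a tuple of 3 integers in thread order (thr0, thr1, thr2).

#4, invoked 5, has no incoming edges; only thr2's bump applies → (0, 0, 1)
#2, invoked 2, has no incoming edges; only thr1's bump applies → (0, 1, 0)
#1, invoked 1, has no incoming edges; only thr0's bump applies → (1, 0, 0)
#3 (invocation 4): componentwise max over VC(#1)=(1, 0, 0), VC(#4)=(0, 0, 1), +1 at thr0, giving (2, 0, 1)
target: VC(#3) = (2, 0, 1)

(2, 0, 1)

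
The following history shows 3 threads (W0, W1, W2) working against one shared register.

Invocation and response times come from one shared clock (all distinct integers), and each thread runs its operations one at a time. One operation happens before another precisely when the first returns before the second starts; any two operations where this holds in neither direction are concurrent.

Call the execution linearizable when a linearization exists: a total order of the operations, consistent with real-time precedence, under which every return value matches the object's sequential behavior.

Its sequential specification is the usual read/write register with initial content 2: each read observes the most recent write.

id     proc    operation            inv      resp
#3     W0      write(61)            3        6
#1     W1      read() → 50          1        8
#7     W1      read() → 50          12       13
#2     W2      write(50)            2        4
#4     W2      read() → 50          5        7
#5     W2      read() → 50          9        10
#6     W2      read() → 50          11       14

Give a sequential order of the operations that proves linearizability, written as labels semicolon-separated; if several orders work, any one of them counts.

#3; #2; #1; #4; #5; #6; #7

1. #3 write(61), leaving value 61
2. #2 write(50), leaving value 50
3. #1 read() → 50, leaving value 50
4. #4 read() → 50, leaving value 50
5. #5 read() → 50, leaving value 50
6. #6 read() → 50, leaving value 50
7. #7 read() → 50, leaving value 50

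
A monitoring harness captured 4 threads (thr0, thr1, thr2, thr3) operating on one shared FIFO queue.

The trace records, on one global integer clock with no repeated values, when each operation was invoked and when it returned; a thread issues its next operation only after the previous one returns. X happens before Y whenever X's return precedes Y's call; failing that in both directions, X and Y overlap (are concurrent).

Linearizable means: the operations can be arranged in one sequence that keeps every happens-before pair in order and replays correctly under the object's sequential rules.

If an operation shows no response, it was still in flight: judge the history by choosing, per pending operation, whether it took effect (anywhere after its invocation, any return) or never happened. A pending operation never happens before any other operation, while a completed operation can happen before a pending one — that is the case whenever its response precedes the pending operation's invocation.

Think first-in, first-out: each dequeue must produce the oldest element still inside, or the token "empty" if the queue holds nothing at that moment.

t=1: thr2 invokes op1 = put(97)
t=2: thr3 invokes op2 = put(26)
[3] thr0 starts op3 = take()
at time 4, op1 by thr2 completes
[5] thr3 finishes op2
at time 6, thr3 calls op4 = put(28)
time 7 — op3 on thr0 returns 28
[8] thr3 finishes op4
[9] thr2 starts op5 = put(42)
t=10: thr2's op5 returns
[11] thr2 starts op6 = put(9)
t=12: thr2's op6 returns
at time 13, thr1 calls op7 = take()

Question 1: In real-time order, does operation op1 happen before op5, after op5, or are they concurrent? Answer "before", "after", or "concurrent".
Answer: before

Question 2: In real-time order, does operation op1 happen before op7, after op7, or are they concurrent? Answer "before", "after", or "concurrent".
Answer: before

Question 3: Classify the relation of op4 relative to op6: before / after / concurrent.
Answer: before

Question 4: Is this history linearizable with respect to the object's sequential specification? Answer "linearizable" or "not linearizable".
already the first 7 events (up to op3's response at time 7) admit no linearization; the first 6 still do
checked exhaustively: 6 real-time-consistent orders of 3 completed operations, zero legal FIFO queue replays
no escape via the 1 pending operation (op4): every completion choice fails
one such order, op1, op2, op3 (pending dropped), breaks at step 3 where op3 take() → 28 is illegal
one such order, op1, op3, op2 (pending dropped), breaks at step 2 where op3 take() → 28 is illegal

not linearizable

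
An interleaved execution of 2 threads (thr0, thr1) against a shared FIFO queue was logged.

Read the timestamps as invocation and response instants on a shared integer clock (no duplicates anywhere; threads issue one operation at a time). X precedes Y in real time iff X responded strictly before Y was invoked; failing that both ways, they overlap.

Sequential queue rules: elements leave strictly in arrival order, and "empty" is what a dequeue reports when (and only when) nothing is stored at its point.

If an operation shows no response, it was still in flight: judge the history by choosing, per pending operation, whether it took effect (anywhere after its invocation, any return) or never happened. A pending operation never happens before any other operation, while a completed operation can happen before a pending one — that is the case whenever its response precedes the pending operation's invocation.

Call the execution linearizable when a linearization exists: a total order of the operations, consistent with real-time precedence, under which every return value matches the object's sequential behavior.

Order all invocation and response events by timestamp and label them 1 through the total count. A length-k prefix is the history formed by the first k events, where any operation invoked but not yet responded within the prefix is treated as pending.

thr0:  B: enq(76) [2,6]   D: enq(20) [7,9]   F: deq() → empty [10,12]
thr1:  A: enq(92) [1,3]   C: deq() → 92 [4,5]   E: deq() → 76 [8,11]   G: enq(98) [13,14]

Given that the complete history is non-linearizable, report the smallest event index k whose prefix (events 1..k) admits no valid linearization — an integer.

events 1..11 are linearizable; a witness order is A, B, C, D, E:
step 1: A enq(92) — queue <92>
step 2: B enq(76) — queue <92,76>
step 3: C deq() → 92 — queue <76>
step 4: D enq(20) — queue <76,20>
step 5: E deq() → 76 — queue <20>
with event 12 included (F responding at time 12), all real-time-consistent orders fail
sample order A, B, C, D, E, F stalls at step 6 — F deq() → empty has no legal effect
sample order A, B, C, D, F, E stalls at step 5 — F deq() → empty has no legal effect

12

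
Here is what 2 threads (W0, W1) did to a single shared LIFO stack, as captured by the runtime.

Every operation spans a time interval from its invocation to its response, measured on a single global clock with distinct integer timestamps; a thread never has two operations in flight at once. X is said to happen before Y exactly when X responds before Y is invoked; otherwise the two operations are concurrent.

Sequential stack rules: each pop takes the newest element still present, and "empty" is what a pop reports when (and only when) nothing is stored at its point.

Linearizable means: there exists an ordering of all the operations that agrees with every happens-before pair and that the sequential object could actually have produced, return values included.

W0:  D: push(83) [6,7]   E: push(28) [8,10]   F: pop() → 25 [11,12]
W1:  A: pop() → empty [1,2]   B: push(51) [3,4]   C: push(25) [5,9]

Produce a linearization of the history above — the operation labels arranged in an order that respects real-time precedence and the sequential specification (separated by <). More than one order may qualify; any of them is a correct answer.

after step 1 (A pop() → empty): stack <>
after step 2 (B push(51)): stack <51>
after step 3 (D push(83)): stack <51,83>
after step 4 (E push(28)): stack <51,83,28>
after step 5 (C push(25)): stack <51,83,28,25>
after step 6 (F pop() → 25): stack <51,83,28>

A < B < D < E < C < F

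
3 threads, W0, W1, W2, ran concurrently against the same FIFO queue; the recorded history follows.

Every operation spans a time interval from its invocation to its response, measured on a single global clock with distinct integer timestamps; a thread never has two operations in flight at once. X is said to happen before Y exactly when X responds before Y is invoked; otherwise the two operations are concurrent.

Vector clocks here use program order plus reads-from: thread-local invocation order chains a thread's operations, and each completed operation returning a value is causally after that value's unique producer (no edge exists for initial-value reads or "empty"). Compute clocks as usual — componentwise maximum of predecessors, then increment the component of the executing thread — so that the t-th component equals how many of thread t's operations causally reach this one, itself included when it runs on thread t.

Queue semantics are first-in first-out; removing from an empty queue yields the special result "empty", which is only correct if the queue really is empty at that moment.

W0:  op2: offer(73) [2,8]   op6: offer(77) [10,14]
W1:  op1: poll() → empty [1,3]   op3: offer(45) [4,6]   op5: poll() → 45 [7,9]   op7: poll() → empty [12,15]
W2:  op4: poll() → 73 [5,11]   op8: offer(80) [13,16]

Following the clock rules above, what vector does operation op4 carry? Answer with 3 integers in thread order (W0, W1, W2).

no predecessors for op1 (invoked 1): W1 increments from zero → (0, 1, 0)
no predecessors for op2 (invoked 2): W0 increments from zero → (1, 0, 0)
op3, invoked 4, takes VC(op1)=(0, 1, 0) under max, adds 1 for W1 → (0, 2, 0)
op4, invoked 5, takes VC(op2)=(1, 0, 0) under max, adds 1 for W2 → (1, 0, 1)
op6, invoked 10, takes VC(op2)=(1, 0, 0) under max, adds 1 for W0 → (2, 0, 0)
op5, invoked 7, takes VC(op3)=(0, 2, 0) under max, adds 1 for W1 → (0, 3, 0)
op8, invoked 13, takes VC(op4)=(1, 0, 1) under max, adds 1 for W2 → (1, 0, 2)
op7, invoked 12, takes VC(op5)=(0, 3, 0) under max, adds 1 for W1 → (0, 4, 0)
target: VC(op4) = (1, 0, 1)

(1, 0, 1)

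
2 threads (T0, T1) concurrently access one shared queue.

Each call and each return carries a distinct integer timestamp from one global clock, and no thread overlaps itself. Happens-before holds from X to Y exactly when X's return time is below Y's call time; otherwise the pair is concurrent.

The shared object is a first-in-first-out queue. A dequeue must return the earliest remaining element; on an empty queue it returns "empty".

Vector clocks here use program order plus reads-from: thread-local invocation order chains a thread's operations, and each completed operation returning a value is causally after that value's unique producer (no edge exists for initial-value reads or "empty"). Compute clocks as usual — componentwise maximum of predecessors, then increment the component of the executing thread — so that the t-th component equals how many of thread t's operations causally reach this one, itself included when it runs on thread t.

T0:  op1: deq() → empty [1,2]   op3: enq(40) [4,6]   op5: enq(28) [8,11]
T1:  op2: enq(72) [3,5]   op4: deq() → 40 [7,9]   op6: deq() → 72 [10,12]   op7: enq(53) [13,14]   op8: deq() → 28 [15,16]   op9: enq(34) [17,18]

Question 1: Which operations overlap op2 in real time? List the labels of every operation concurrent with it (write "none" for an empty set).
concurrent with op2 ([3,5]): every op whose interval crosses 3..5
op1 [1,2]: before
op3 [4,6]: concurrent
op4 [7,9]: after
op5 [8,11]: after
op6 [10,12]: after
op7 [13,14]: after
op8 [15,16]: after
op9 [17,18]: after

op3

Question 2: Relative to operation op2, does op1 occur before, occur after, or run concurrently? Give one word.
op1 spans [1,2], op2 spans [3,5]
resp(op1)=2 < inv(op2)=3

before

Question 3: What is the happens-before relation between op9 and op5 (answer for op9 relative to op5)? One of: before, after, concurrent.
op9 spans [17,18], op5 spans [8,11]
resp(op5)=11 < inv(op9)=17

after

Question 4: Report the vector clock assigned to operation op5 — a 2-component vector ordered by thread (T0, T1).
no predecessors for op2 (invoked 3): T1 increments from zero → (0, 1)
no predecessors for op1 (invoked 1): T0 increments from zero → (1, 0)
merge at op3 (invoked 4): VC(op1)=(1, 0), own-thread bump on T0 → (2, 0)
merge at op5 (invoked 8): VC(op3)=(2, 0), own-thread bump on T0 → (3, 0)
merge at op4 (invoked 7): VC(op2)=(0, 1), VC(op3)=(2, 0), own-thread bump on T1 → (2, 2)
merge at op6 (invoked 10): VC(op2)=(0, 1), VC(op4)=(2, 2), own-thread bump on T1 → (2, 3)
merge at op7 (invoked 13): VC(op6)=(2, 3), own-thread bump on T1 → (2, 4)
merge at op8 (invoked 15): VC(op5)=(3, 0), VC(op7)=(2, 4), own-thread bump on T1 → (3, 5)
merge at op9 (invoked 17): VC(op8)=(3, 5), own-thread bump on T1 → (3, 6)
target: VC(op5) = (3, 0)

(3, 0)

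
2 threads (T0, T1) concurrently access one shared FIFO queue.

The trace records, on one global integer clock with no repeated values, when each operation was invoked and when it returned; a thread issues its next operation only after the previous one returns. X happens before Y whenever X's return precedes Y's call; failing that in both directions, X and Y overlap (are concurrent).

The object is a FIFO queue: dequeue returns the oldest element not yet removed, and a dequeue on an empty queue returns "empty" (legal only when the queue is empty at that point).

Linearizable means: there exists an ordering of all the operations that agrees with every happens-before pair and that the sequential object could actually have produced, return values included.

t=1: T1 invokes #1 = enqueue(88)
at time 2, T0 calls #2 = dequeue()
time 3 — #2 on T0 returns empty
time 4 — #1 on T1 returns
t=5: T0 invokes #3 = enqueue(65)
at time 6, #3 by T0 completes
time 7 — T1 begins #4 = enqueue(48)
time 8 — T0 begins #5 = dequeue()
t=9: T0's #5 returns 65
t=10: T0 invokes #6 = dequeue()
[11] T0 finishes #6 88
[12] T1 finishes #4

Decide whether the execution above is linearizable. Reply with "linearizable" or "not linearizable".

not linearizable

prefix check: 1..8 passes, 1..9 fails once #5's time-9 response joins
real-time-consistent orders of the 4 completed operations: 2 — all fail the FIFO queue replay
no escape via the 1 pending operation (#4): every completion choice fails
take #1, #2, #3, #5 (pending dropped): step 2 already fails, because #2 dequeue() → empty cannot occur there
take #2, #1, #3, #5 (pending dropped): step 4 already fails, because #5 dequeue() → 65 cannot occur there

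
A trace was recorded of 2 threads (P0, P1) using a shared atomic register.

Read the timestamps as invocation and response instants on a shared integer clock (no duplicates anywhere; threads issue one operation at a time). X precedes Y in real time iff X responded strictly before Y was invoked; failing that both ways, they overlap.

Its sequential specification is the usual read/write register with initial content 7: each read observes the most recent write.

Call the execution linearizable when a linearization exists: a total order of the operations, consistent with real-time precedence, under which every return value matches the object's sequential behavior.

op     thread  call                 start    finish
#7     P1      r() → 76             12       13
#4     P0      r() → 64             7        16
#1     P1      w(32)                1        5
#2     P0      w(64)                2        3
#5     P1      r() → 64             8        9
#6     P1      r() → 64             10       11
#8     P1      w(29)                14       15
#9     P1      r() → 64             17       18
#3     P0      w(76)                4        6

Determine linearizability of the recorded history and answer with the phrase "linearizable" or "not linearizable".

not linearizable

already the first 9 events (up to #5's response at time 9) admit no linearization; the first 8 still do
real-time-consistent orders of the 4 completed operations: 3 — all fail the atomic register replay
every completion of the 1 pending operation (#4) was checked; none linearizes
sample order #1, #2, #3, #5 (pending dropped) stalls at step 4 — #5 r() → 64 has no legal effect
sample order #2, #1, #3, #5 (pending dropped) stalls at step 4 — #5 r() → 64 has no legal effect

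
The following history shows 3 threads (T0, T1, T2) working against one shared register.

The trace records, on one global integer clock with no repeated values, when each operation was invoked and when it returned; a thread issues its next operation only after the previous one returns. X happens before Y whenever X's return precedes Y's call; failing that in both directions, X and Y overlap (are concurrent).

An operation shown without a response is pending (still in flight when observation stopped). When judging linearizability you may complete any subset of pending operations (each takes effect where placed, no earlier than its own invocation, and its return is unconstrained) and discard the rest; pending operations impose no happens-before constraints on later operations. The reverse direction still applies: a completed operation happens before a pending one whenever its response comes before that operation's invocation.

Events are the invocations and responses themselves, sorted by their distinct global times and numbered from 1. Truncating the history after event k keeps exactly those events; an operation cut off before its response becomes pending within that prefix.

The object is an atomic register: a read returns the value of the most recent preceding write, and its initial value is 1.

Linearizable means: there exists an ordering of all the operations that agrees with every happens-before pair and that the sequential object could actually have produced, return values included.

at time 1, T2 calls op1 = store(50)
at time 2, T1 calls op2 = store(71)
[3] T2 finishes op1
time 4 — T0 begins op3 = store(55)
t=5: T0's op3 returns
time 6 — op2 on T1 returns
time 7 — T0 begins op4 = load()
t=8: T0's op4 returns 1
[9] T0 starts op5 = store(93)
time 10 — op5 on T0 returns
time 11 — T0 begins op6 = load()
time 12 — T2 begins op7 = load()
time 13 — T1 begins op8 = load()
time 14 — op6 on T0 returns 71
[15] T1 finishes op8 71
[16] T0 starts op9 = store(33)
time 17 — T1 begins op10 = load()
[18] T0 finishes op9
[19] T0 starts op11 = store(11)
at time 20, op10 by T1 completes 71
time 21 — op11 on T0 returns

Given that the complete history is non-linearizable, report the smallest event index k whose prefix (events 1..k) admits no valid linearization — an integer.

events 1..7 are linearizable; a witness order is op1, op2, op3:
1. op1 store(50), leaving value 50
2. op2 store(71), leaving value 71
3. op3 store(55), leaving value 55
with event 8 included (op4 responding at time 8), all real-time-consistent orders fail
for example op1, op2, op3, op4 fails at step 4: op4 load() → 1 is not legal there
for example op1, op3, op2, op4 fails at step 4: op4 load() → 1 is not legal there

8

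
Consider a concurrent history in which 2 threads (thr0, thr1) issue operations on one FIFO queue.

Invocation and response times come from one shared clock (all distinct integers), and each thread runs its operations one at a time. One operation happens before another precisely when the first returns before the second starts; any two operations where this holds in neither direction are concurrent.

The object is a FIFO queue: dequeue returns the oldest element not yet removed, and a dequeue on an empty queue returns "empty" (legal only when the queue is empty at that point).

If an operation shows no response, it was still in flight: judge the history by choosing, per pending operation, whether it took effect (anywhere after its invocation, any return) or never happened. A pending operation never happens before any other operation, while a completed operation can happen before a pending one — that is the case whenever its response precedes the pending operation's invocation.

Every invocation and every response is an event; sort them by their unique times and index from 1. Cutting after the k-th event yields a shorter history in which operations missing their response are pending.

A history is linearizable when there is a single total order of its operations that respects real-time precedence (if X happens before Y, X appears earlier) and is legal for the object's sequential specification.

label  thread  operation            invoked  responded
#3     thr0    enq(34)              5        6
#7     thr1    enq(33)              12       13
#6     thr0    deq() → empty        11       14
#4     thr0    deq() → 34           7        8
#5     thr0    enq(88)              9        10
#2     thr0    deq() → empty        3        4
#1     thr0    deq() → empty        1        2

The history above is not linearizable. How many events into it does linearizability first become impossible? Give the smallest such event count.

14

events 1..13 are still linearizable — one witness is #1, #2, #3, #4, #5, #6, #7:
step 1: #1 deq() → empty — queue <>
step 2: #2 deq() → empty — queue <>
step 3: #3 enq(34) — queue <34>
step 4: #4 deq() → 34 — queue <>
step 5: #5 enq(88) — queue <88>
step 6: #6 deq() (pending, included) — queue <>
step 7: #7 enq(33) — queue <33>
with event 14 included (#6 responding at time 14), all real-time-consistent orders fail
take #1, #2, #3, #4, #5, #6, #7: step 6 already fails, because #6 deq() → empty cannot occur there
take #1, #2, #3, #4, #5, #7, #6: step 7 already fails, because #6 deq() → empty cannot occur there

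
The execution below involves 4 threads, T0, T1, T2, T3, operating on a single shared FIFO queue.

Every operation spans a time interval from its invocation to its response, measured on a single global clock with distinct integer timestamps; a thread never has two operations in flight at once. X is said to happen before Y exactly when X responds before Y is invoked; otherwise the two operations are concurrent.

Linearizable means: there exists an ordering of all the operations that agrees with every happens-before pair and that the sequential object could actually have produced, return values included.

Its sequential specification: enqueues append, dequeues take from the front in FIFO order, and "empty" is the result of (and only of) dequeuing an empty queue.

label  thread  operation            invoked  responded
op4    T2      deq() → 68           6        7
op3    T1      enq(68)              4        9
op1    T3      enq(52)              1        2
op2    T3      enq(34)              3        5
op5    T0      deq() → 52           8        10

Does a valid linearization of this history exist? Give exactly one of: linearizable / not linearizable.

not linearizable

through event 6 a valid linearization exists; event 7 (op4 responding at time 7) ends that
exactly one order of the 3 completed ops respects real time; the FIFO queue replay fails
include/drop combinations of the 1 pending operation (op3) were all tried; none helps
take op1, op2, op4 (pending dropped): step 3 already fails, because op4 deq() → 68 cannot occur there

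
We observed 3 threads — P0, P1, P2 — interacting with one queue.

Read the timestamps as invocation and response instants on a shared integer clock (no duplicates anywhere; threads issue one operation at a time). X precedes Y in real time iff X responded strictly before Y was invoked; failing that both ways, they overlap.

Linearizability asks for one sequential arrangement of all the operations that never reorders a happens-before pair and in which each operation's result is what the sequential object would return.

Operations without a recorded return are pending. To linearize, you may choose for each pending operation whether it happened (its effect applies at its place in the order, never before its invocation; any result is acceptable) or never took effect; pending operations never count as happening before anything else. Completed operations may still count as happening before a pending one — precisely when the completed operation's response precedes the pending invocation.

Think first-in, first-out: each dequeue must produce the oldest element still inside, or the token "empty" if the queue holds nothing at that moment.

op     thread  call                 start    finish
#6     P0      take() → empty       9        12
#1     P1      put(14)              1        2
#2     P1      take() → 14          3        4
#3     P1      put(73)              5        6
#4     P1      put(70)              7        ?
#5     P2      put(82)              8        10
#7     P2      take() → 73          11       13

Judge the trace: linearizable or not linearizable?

through event 11 a valid linearization exists; event 12 (#6 responding at time 12) ends that
the 5 completed operations admit 2 real-time orders; each fails the queue replay
no escape via the 2 pending operations (#4, #7): every completion choice fails
one such order, #1, #2, #3, #5, #6 (pending dropped), breaks at step 5 where #6 take() → empty is illegal
one such order, #1, #2, #3, #6, #5 (pending dropped), breaks at step 4 where #6 take() → empty is illegal

not linearizable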